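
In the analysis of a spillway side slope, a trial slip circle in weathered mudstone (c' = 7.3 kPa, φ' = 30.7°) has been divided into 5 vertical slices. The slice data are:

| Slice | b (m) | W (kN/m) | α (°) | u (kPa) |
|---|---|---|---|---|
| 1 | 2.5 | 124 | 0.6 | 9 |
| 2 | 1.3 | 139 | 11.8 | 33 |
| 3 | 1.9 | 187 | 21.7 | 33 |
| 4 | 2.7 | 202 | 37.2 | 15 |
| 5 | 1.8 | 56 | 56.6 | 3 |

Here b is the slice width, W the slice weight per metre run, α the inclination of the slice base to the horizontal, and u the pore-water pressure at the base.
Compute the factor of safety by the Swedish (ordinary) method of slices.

FS = 1.30

Ordinary method of slices: FS = Σ[c'·Δl_i + (W_i cosα_i − u_i·Δl_i)·tanφ'] / Σ W_i sinα_i, with Δl_i = b_i / cosα_i.
Slice 1: Δl = 2.5/cos0.6° = 2.500 m; N'_1 = 124·cos0.6° − 9·2.500 = 101.5; c'Δl = 18.25; W sinα = 1.3
Slice 2: Δl = 1.3/cos11.8° = 1.328 m; N'_2 = 139·cos11.8° − 33·1.328 = 92.2; c'Δl = 9.69; W sinα = 28.4
Slice 3: Δl = 1.9/cos21.7° = 2.045 m; N'_3 = 187·cos21.7° − 33·2.045 = 106.3; c'Δl = 14.93; W sinα = 69.1
Slice 4: Δl = 2.7/cos37.2° = 3.390 m; N'_4 = 202·cos37.2° − 15·3.390 = 110.1; c'Δl = 24.74; W sinα = 122.1
Slice 5: Δl = 1.8/cos56.6° = 3.270 m; N'_5 = 56·cos56.6° − 3·3.270 = 21.0; c'Δl = 23.87; W sinα = 46.8
Σc'Δl = 91.5 kN/m; ΣN' = 431.1 kN/m; ΣW sinα = 267.7 kN/m
Resisting = 91.5 + 431.1·tan30.7° = 91.5 + 255.9 = 347.4 kN/m
FS = 347.4 / 267.7 = 1.298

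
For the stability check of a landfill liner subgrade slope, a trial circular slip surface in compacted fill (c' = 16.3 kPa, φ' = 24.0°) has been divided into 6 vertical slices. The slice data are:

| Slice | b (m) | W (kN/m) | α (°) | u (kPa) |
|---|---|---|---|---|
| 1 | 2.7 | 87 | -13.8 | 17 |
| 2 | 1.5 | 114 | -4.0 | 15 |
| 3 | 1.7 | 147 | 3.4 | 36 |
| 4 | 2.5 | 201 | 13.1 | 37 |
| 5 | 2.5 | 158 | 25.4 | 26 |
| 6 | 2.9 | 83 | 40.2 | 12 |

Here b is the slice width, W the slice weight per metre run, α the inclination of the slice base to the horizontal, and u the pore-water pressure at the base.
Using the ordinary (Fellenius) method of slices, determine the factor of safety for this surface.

Ordinary method of slices: FS = Σ[c'·Δl_i + (W_i cosα_i − u_i·Δl_i)·tanφ'] / Σ W_i sinα_i, with Δl_i = b_i / cosα_i.
Slice 1: Δl = 2.7/cos(-13.8°) = 2.780 m; N'_1 = 87·cos(-13.8°) − 17·2.780 = 37.2; c'Δl = 45.32; W sinα = -20.8
Slice 2: Δl = 1.5/cos(-4.0°) = 1.504 m; N'_2 = 114·cos(-4.0°) − 15·1.504 = 91.2; c'Δl = 24.51; W sinα = -8.0
Slice 3: Δl = 1.7/cos3.4° = 1.703 m; N'_3 = 147·cos3.4° − 36·1.703 = 85.4; c'Δl = 27.76; W sinα = 8.7
Slice 4: Δl = 2.5/cos13.1° = 2.567 m; N'_4 = 201·cos13.1° − 37·2.567 = 100.8; c'Δl = 41.84; W sinα = 45.6
Slice 5: Δl = 2.5/cos25.4° = 2.768 m; N'_5 = 158·cos25.4° − 26·2.768 = 70.8; c'Δl = 45.11; W sinα = 67.8
Slice 6: Δl = 2.9/cos40.2° = 3.797 m; N'_6 = 83·cos40.2° − 12·3.797 = 17.8; c'Δl = 61.89; W sinα = 53.6
Σc'Δl = 246.4 kN/m; ΣN' = 403.2 kN/m; ΣW sinα = 146.9 kN/m
Resisting = 246.4 + 403.2·tan24.0° = 246.4 + 179.5 = 426.0 kN/m
FS = 426.0 / 146.9 = 2.899

FS = 2.90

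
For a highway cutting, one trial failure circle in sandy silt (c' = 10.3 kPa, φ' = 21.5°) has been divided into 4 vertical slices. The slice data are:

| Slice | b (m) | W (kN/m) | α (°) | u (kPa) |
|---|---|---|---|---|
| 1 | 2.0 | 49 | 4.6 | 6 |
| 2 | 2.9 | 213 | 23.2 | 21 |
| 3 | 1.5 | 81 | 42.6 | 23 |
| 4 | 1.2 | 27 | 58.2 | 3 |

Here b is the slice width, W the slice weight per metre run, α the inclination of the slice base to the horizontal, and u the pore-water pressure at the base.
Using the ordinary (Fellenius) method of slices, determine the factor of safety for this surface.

FS = 1.03

Ordinary method of slices: FS = Σ[c'·Δl_i + (W_i cosα_i − u_i·Δl_i)·tanφ'] / Σ W_i sinα_i, with Δl_i = b_i / cosα_i.
Slice 1: Δl = 2.0/cos4.6° = 2.006 m; N'_1 = 49·cos4.6° − 6·2.006 = 36.8; c'Δl = 20.67; W sinα = 3.9
Slice 2: Δl = 2.9/cos23.2° = 3.155 m; N'_2 = 213·cos23.2° − 21·3.155 = 129.5; c'Δl = 32.50; W sinα = 83.9
Slice 3: Δl = 1.5/cos42.6° = 2.038 m; N'_3 = 81·cos42.6° − 23·2.038 = 12.8; c'Δl = 20.99; W sinα = 54.8
Slice 4: Δl = 1.2/cos58.2° = 2.277 m; N'_4 = 27·cos58.2° − 3·2.277 = 7.4; c'Δl = 23.46; W sinα = 22.9
Σc'Δl = 97.6 kN/m; ΣN' = 186.5 kN/m; ΣW sinα = 165.6 kN/m
Resisting = 97.6 + 186.5·tan21.5° = 97.6 + 73.5 = 171.1 kN/m
FS = 171.1 / 165.6 = 1.033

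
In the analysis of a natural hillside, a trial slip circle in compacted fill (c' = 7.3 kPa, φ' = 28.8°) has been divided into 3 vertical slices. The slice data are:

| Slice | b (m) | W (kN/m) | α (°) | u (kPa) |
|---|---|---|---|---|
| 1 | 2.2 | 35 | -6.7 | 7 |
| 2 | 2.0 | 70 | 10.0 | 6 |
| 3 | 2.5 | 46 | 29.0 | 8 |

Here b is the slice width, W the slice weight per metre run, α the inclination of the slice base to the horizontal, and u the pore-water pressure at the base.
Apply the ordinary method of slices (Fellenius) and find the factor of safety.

Ordinary method of slices: FS = Σ[c'·Δl_i + (W_i cosα_i − u_i·Δl_i)·tanφ'] / Σ W_i sinα_i, with Δl_i = b_i / cosα_i.
Slice 1: Δl = 2.2/cos(-6.7°) = 2.215 m; N'_1 = 35·cos(-6.7°) − 7·2.215 = 19.3; c'Δl = 16.17; W sinα = -4.1
Slice 2: Δl = 2.0/cos10.0° = 2.031 m; N'_2 = 70·cos10.0° − 6·2.031 = 56.8; c'Δl = 14.83; W sinα = 12.2
Slice 3: Δl = 2.5/cos29.0° = 2.858 m; N'_3 = 46·cos29.0° − 8·2.858 = 17.4; c'Δl = 20.87; W sinα = 22.3
Σc'Δl = 51.9 kN/m; ΣN' = 93.4 kN/m; ΣW sinα = 30.4 kN/m
Resisting = 51.9 + 93.4·tan28.8° = 51.9 + 51.3 = 103.2 kN/m
FS = 103.2 / 30.4 = 3.398

FS = 3.40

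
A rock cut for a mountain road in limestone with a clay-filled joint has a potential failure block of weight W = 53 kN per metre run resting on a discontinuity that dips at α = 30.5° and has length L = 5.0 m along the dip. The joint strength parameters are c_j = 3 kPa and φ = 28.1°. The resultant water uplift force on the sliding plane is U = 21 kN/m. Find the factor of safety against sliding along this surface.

Resolving the block weight along and normal to the plane and applying the Mohr–Coulomb strength on the joint:
N' = W cosα − U = 53·cos30.5° − 21 = 24.7 kN/m
Driving force T = W sinα = 53·sin30.5° = 26.9 kN/m
Resisting force R = c_j·L + N'·tanφ = 3·5.0 + 24.7·tan28.1° = 15.0 + 13.2 = 28.2 kN/m
FS = R / T = 28.2 / 26.9 = 1.047

FS = 1.05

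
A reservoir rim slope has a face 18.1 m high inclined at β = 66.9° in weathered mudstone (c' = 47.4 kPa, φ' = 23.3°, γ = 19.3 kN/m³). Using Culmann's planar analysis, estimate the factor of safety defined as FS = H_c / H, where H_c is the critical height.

FS = 1.66

H_c = (4c'/γ) · sinβ cosφ' / [1 − cos(β − φ')]
    = (4·47.4/19.3) · sin66.9°·cos23.3° / [1 − cos43.6°]
    = 9.824 · 0.8448 / 0.2758 = 30.09 m
FS = H_c / H = 30.09 / 18.1 = 1.662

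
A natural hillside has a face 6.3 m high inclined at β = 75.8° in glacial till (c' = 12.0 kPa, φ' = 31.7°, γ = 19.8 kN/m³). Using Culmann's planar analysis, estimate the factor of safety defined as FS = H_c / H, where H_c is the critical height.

H_c = (4c'/γ) · sinβ cosφ' / [1 − cos(β − φ')]
    = (4·12.0/19.8) · sin75.8°·cos31.7° / [1 − cos44.1°]
    = 2.424 · 0.8248 / 0.2819 = 7.09 m
FS = H_c / H = 7.09 / 6.3 = 1.126

FS = 1.13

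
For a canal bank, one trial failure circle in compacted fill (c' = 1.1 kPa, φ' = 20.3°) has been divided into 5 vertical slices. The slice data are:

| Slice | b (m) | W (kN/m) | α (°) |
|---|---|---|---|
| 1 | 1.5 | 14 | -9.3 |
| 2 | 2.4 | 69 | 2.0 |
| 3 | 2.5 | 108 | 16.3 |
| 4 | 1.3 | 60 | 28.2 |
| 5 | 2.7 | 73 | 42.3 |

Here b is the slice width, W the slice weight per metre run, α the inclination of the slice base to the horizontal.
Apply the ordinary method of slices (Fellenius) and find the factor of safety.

FS = 1.12

Ordinary method of slices: FS = Σ[c'·Δl_i + (W_i cosα_i)·tanφ'] / Σ W_i sinα_i, with Δl_i = b_i / cosα_i.
Slice 1: Δl = 1.5/cos(-9.3°) = 1.520 m; N'_1 = 14·cos(-9.3°) = 13.8; c'Δl = 1.67; W sinα = -2.3
Slice 2: Δl = 2.4/cos2.0° = 2.401 m; N'_2 = 69·cos2.0° = 69.0; c'Δl = 2.64; W sinα = 2.4
Slice 3: Δl = 2.5/cos16.3° = 2.605 m; N'_3 = 108·cos16.3° = 103.7; c'Δl = 2.87; W sinα = 30.3
Slice 4: Δl = 1.3/cos28.2° = 1.475 m; N'_4 = 60·cos28.2° = 52.9; c'Δl = 1.62; W sinα = 28.4
Slice 5: Δl = 2.7/cos42.3° = 3.650 m; N'_5 = 73·cos42.3° = 54.0; c'Δl = 4.02; W sinα = 49.1
Σc'Δl = 12.8 kN/m; ΣN' = 293.3 kN/m; ΣW sinα = 107.9 kN/m
Resisting = 12.8 + 293.3·tan20.3° = 12.8 + 108.5 = 121.3 kN/m
FS = 121.3 / 107.9 = 1.124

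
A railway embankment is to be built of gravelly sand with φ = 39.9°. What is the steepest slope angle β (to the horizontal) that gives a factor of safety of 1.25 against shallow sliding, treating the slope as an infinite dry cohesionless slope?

For an infinite dry cohesionless slope FS = tanφ/tanβ, so tanβ = tanφ / FS.
tanβ = tan39.9° / 1.25 = 0.8361 / 1.25 = 0.6689
β = arctan(0.6689) = 33.78°

β = 33.8°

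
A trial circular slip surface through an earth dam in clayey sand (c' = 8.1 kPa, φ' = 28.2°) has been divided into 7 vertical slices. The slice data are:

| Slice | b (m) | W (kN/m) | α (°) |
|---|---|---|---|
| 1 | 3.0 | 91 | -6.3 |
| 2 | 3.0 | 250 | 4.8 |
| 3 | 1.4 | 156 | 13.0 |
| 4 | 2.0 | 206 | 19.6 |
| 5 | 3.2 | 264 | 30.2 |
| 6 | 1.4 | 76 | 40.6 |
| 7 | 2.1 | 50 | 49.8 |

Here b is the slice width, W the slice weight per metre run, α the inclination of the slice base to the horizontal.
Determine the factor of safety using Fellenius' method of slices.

FS = 2.05

Ordinary method of slices: FS = Σ[c'·Δl_i + (W_i cosα_i)·tanφ'] / Σ W_i sinα_i, with Δl_i = b_i / cosα_i.
Slice 1: Δl = 3.0/cos(-6.3°) = 3.018 m; N'_1 = 91·cos(-6.3°) = 90.5; c'Δl = 24.45; W sinα = -10.0
Slice 2: Δl = 3.0/cos4.8° = 3.011 m; N'_2 = 250·cos4.8° = 249.1; c'Δl = 24.39; W sinα = 20.9
Slice 3: Δl = 1.4/cos13.0° = 1.437 m; N'_3 = 156·cos13.0° = 152.0; c'Δl = 11.64; W sinα = 35.1
Slice 4: Δl = 2.0/cos19.6° = 2.123 m; N'_4 = 206·cos19.6° = 194.1; c'Δl = 17.20; W sinα = 69.1
Slice 5: Δl = 3.2/cos30.2° = 3.703 m; N'_5 = 264·cos30.2° = 228.2; c'Δl = 29.99; W sinα = 132.8
Slice 6: Δl = 1.4/cos40.6° = 1.844 m; N'_6 = 76·cos40.6° = 57.7; c'Δl = 14.94; W sinα = 49.5
Slice 7: Δl = 2.1/cos49.8° = 3.254 m; N'_7 = 50·cos49.8° = 32.3; c'Δl = 26.35; W sinα = 38.2
Σc'Δl = 148.9 kN/m; ΣN' = 1003.8 kN/m; ΣW sinα = 335.6 kN/m
Resisting = 148.9 + 1003.8·tan28.2° = 148.9 + 538.2 = 687.2 kN/m
FS = 687.2 / 335.6 = 2.048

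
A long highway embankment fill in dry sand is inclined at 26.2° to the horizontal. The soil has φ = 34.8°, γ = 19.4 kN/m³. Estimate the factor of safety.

For a dry cohesionless infinite slope the factor of safety is FS = tanφ / tanβ.
FS = tan34.8° / tan26.2° = 0.6950 / 0.4921 = 1.412

FS = 1.41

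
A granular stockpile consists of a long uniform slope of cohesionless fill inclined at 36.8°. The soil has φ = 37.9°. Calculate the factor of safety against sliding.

FS = 1.04

For a dry cohesionless infinite slope the factor of safety is FS = tanφ / tanβ.
FS = tan37.9° / tan36.8° = 0.7785 / 0.7481 = 1.041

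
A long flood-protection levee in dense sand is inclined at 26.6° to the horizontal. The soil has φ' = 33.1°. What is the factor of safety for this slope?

FS = 1.30

For a dry cohesionless infinite slope the factor of safety is FS = tanφ' / tanβ.
FS = tan33.1° / tan26.6° = 0.6519 / 0.5008 = 1.302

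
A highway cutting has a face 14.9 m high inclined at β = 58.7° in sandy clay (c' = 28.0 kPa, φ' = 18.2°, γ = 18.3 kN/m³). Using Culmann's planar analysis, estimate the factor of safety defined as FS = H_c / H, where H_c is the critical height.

H_c = (4c'/γ) · sinβ cosφ' / [1 − cos(β − φ')]
    = (4·28.0/18.3) · sin58.7°·cos18.2° / [1 − cos40.5°]
    = 6.120 · 0.8117 / 0.2396 = 20.73 m
FS = H_c / H = 20.73 / 14.9 = 1.392

FS = 1.39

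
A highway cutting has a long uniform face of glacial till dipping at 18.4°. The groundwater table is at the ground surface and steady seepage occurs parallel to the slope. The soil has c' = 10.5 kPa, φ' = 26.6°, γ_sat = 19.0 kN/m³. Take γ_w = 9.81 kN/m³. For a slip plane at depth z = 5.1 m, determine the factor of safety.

With seepage parallel to the slope and the water table at the surface, the effective normal stress on the slip plane uses the buoyant unit weight γ' = γ_sat − γ_w while the driving shear stress uses γ_sat:
FS = [c' + γ' z cos²β tanφ'] / [γ_sat z sinβ cosβ]
γ' = 19.0 − 9.81 = 9.19 kN/m³
Numerator = 10.5 + 9.19·5.1·cos²18.4°·tan26.6° = 10.5 + 9.19·5.1·0.9004·0.5008 = 31.632 kPa
Denominator = 19.0·5.1·sin18.4°·cos18.4° = 19.0·5.1·0.3156·0.9489 = 29.023 kPa
FS = 31.632 / 29.023 = 1.090

FS = 1.09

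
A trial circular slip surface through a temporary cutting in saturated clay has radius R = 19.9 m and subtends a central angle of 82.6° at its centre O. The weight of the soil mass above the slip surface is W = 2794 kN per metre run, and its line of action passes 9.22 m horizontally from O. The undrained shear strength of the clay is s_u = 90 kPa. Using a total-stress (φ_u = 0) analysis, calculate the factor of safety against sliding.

FS = 1.99

Taking moments about the centre O, the resisting moment is provided by the undrained shear strength acting along the arc:
Arc length L_a = R·θ = 19.9·(82.6°·π/180) = 19.9·1.4416 = 28.69 m
M_R = s_u·L_a·R = 90·28.69·19.9 = 51381.4 kN·m/m
M_D = W·d = 2794·9.22 = 25760.7 kN·m/m
FS = M_R / M_D = 51381.4 / 25760.7 = 1.995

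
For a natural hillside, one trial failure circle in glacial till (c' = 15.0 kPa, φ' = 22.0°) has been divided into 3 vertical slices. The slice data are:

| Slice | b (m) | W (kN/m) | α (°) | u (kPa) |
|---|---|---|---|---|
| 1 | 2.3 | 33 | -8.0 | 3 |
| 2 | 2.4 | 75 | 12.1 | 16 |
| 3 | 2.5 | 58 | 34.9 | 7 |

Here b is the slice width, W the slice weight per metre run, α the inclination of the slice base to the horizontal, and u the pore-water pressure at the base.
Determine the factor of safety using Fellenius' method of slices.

FS = 3.43

Ordinary method of slices: FS = Σ[c'·Δl_i + (W_i cosα_i − u_i·Δl_i)·tanφ'] / Σ W_i sinα_i, with Δl_i = b_i / cosα_i.
Slice 1: Δl = 2.3/cos(-8.0°) = 2.323 m; N'_1 = 33·cos(-8.0°) − 3·2.323 = 25.7; c'Δl = 34.84; W sinα = -4.6
Slice 2: Δl = 2.4/cos12.1° = 2.455 m; N'_2 = 75·cos12.1° − 16·2.455 = 34.1; c'Δl = 36.82; W sinα = 15.7
Slice 3: Δl = 2.5/cos34.9° = 3.048 m; N'_3 = 58·cos34.9° − 7·3.048 = 26.2; c'Δl = 45.72; W sinα = 33.2
Σc'Δl = 117.4 kN/m; ΣN' = 86.0 kN/m; ΣW sinα = 44.3 kN/m
Resisting = 117.4 + 86.0·tan22.0° = 117.4 + 34.7 = 152.1 kN/m
FS = 152.1 / 44.3 = 3.433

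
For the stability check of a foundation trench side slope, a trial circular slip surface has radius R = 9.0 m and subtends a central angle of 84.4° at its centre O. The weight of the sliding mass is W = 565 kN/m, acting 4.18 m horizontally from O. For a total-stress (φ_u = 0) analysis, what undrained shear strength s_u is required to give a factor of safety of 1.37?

FS = s_u·L_a·R / (W·d), so s_u = FS·W·d / (L_a·R).
Arc length L_a = R·θ = 9.0·(84.4°·π/180) = 9.0·1.4731 = 13.26 m
s_u = 1.37·565·4.18 / (13.26·9.0) = 3235.5 / 119.32 = 27.12 kPa

s_u = 27.1 kPa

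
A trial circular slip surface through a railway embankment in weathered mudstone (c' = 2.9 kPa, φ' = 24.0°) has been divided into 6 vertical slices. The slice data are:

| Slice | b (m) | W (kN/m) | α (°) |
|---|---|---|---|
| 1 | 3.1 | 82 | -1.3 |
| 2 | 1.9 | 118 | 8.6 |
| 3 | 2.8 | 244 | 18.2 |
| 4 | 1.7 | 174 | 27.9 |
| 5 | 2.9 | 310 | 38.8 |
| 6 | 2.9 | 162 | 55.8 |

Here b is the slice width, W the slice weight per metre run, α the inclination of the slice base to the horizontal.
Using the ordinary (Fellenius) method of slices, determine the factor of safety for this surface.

FS = 0.92

Ordinary method of slices: FS = Σ[c'·Δl_i + (W_i cosα_i)·tanφ'] / Σ W_i sinα_i, with Δl_i = b_i / cosα_i.
Slice 1: Δl = 3.1/cos(-1.3°) = 3.101 m; N'_1 = 82·cos(-1.3°) = 82.0; c'Δl = 8.99; W sinα = -1.9
Slice 2: Δl = 1.9/cos8.6° = 1.922 m; N'_2 = 118·cos8.6° = 116.7; c'Δl = 5.57; W sinα = 17.6
Slice 3: Δl = 2.8/cos18.2° = 2.947 m; N'_3 = 244·cos18.2° = 231.8; c'Δl = 8.55; W sinα = 76.2
Slice 4: Δl = 1.7/cos27.9° = 1.924 m; N'_4 = 174·cos27.9° = 153.8; c'Δl = 5.58; W sinα = 81.4
Slice 5: Δl = 2.9/cos38.8° = 3.721 m; N'_5 = 310·cos38.8° = 241.6; c'Δl = 10.79; W sinα = 194.2
Slice 6: Δl = 2.9/cos55.8° = 5.159 m; N'_6 = 162·cos55.8° = 91.1; c'Δl = 14.96; W sinα = 134.0
Σc'Δl = 54.4 kN/m; ΣN' = 916.9 kN/m; ΣW sinα = 501.6 kN/m
Resisting = 54.4 + 916.9·tan24.0° = 54.4 + 408.2 = 462.7 kN/m
FS = 462.7 / 501.6 = 0.922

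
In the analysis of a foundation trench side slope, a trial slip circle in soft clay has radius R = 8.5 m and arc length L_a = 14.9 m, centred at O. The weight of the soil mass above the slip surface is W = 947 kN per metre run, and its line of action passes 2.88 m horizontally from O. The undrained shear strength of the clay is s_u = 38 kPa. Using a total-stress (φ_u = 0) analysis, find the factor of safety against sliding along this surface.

Taking moments about the centre O, the resisting moment is provided by the undrained shear strength acting along the arc:
M_R = s_u·L_a·R = 38·14.90·8.5 = 4812.7 kN·m/m
M_D = W·d = 947·2.88 = 2727.4 kN·m/m
FS = M_R / M_D = 4812.7 / 2727.4 = 1.765

FS = 1.76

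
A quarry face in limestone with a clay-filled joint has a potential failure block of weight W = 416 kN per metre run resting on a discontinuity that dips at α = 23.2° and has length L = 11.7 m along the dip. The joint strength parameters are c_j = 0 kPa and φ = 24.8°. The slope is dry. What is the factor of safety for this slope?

FS = 1.08

Resolving the block weight along and normal to the plane and applying the Mohr–Coulomb strength on the joint:
N' = W cosα = 416·cos23.2° = 382.4 kN/m
Driving force T = W sinα = 416·sin23.2° = 163.9 kN/m
Resisting force R = c_j·L + N'·tanφ = 0·11.7 + 382.4·tan24.8° = 0.0 + 176.7 = 176.7 kN/m
FS = R / T = 176.7 / 163.9 = 1.078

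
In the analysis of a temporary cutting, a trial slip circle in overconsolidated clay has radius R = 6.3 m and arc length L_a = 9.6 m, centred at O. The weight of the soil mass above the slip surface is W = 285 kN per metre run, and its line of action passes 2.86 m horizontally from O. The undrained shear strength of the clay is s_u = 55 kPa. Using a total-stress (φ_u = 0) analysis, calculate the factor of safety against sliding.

FS = 4.08

Taking moments about the centre O, the resisting moment is provided by the undrained shear strength acting along the arc:
M_R = s_u·L_a·R = 55·9.60·6.3 = 3326.4 kN·m/m
M_D = W·d = 285·2.86 = 815.1 kN·m/m
FS = M_R / M_D = 3326.4 / 815.1 = 4.081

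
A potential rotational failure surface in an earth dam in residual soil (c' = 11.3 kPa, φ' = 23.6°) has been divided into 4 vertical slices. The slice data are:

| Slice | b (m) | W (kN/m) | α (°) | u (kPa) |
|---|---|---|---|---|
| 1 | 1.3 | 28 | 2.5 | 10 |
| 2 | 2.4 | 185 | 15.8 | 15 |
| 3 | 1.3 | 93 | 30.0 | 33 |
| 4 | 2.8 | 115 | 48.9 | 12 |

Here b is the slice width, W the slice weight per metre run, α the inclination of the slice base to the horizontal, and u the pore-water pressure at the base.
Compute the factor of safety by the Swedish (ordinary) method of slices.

FS = 1.08

Ordinary method of slices: FS = Σ[c'·Δl_i + (W_i cosα_i − u_i·Δl_i)·tanφ'] / Σ W_i sinα_i, with Δl_i = b_i / cosα_i.
Slice 1: Δl = 1.3/cos2.5° = 1.301 m; N'_1 = 28·cos2.5° − 10·1.301 = 15.0; c'Δl = 14.70; W sinα = 1.2
Slice 2: Δl = 2.4/cos15.8° = 2.494 m; N'_2 = 185·cos15.8° − 15·2.494 = 140.6; c'Δl = 28.18; W sinα = 50.4
Slice 3: Δl = 1.3/cos30.0° = 1.501 m; N'_3 = 93·cos30.0° − 33·1.501 = 31.0; c'Δl = 16.96; W sinα = 46.5
Slice 4: Δl = 2.8/cos48.9° = 4.259 m; N'_4 = 115·cos48.9° − 12·4.259 = 24.5; c'Δl = 48.13; W sinα = 86.7
Σc'Δl = 108.0 kN/m; ΣN' = 211.0 kN/m; ΣW sinα = 184.8 kN/m
Resisting = 108.0 + 211.0·tan23.6° = 108.0 + 92.2 = 200.2 kN/m
FS = 200.2 / 184.8 = 1.084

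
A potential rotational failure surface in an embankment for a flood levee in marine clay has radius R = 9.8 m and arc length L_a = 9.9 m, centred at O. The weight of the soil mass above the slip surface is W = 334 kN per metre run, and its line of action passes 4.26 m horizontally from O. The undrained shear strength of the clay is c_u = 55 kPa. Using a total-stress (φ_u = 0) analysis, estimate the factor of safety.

FS = 3.75

Taking moments about the centre O, the resisting moment is provided by the undrained shear strength acting along the arc:
M_R = c_u·L_a·R = 55·9.90·9.8 = 5336.1 kN·m/m
M_D = W·d = 334·4.26 = 1422.8 kN·m/m
FS = M_R / M_D = 5336.1 / 1422.8 = 3.750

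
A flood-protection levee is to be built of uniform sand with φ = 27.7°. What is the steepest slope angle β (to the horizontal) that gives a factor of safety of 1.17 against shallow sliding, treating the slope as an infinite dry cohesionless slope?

For an infinite dry cohesionless slope FS = tanφ/tanβ, so tanβ = tanφ / FS.
tanβ = tan27.7° / 1.17 = 0.5250 / 1.17 = 0.4487
β = arctan(0.4487) = 24.17°

β = 24.2°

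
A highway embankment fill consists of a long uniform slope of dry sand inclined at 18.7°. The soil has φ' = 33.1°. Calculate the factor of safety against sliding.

FS = 1.93

For a dry cohesionless infinite slope the factor of safety is FS = tanφ' / tanβ.
FS = tan33.1° / tan18.7° = 0.6519 / 0.3385 = 1.926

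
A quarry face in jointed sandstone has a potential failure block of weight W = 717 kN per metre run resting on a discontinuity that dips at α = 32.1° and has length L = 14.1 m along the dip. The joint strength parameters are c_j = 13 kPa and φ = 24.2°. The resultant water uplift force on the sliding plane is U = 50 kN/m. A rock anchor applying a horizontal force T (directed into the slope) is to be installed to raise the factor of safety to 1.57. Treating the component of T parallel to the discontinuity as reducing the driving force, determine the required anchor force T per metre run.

Resolving forces along and normal to the sliding plane, with the horizontal anchor force T adding T·sinα to the effective normal force and T·cosα acting up the plane against the driving force:
FS = [c_jL + (W cosα − U + T sinα) tanφ] / [W sinα − T cosα]
Without the anchor: N' = 557.4 kN/m, driving T_d = 381.0 kN/m, resisting R = 13·14.1 + 557.4·tan24.2° = 433.8 kN/m, FS = 1.14.
Setting FS = 1.57 and solving for T:
1.57·(381.0 − T cos32.1°) = 433.8 + T sin32.1°·tan24.2°
T·(sin32.1°·tan24.2° + 1.57·cos32.1°) = 1.57·381.0 − 433.8
T·(0.5314·0.4494 + 1.57·0.8471) = 598.2 − 433.8 = 164.4
T·1.5688 = 164.4
T = 104.8 kN/m

T = 105 kN/m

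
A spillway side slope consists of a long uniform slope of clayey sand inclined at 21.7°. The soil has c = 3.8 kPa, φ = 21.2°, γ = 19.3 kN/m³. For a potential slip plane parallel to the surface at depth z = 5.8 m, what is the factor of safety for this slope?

For an infinite slope with a slip plane parallel to the surface (no pore pressure): FS = [c + γz cos²β tanφ] / [γz sinβ cosβ].
γz = 19.3·5.8 = 111.94 kN/m²
Numerator = 3.8 + 111.94·cos²21.7°·tan21.2° = 3.8 + 111.94·0.8633·0.3879 = 41.283 kPa
Denominator = 111.94·sin21.7°·cos21.7° = 111.94·0.3697·0.9291 = 38.456 kPa
FS = 41.283 / 38.456 = 1.073

FS = 1.07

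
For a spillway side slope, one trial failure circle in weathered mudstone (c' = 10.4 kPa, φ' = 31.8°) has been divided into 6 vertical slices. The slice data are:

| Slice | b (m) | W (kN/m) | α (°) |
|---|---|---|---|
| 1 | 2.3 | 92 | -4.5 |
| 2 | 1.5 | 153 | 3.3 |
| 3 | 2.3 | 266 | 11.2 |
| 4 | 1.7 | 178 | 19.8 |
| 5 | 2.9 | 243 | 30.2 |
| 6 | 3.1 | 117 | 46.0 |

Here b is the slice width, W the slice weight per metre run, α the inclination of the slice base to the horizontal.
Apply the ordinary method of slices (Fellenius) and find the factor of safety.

FS = 2.38

Ordinary method of slices: FS = Σ[c'·Δl_i + (W_i cosα_i)·tanφ'] / Σ W_i sinα_i, with Δl_i = b_i / cosα_i.
Slice 1: Δl = 2.3/cos(-4.5°) = 2.307 m; N'_1 = 92·cos(-4.5°) = 91.7; c'Δl = 23.99; W sinα = -7.2
Slice 2: Δl = 1.5/cos3.3° = 1.502 m; N'_2 = 153·cos3.3° = 152.7; c'Δl = 15.63; W sinα = 8.8
Slice 3: Δl = 2.3/cos11.2° = 2.345 m; N'_3 = 266·cos11.2° = 260.9; c'Δl = 24.38; W sinα = 51.7
Slice 4: Δl = 1.7/cos19.8° = 1.807 m; N'_4 = 178·cos19.8° = 167.5; c'Δl = 18.79; W sinα = 60.3
Slice 5: Δl = 2.9/cos30.2° = 3.355 m; N'_5 = 243·cos30.2° = 210.0; c'Δl = 34.90; W sinα = 122.2
Slice 6: Δl = 3.1/cos46.0° = 4.463 m; N'_6 = 117·cos46.0° = 81.3; c'Δl = 46.41; W sinα = 84.2
Σc'Δl = 164.1 kN/m; ΣN' = 964.2 kN/m; ΣW sinα = 319.9 kN/m
Resisting = 164.1 + 964.2·tan31.8° = 164.1 + 597.8 = 761.9 kN/m
FS = 761.9 / 319.9 = 2.381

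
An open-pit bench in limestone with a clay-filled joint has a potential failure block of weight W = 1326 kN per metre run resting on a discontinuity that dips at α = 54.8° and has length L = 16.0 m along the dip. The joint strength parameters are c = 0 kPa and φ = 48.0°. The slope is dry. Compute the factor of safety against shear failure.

Resolving the block weight along and normal to the plane and applying the Mohr–Coulomb strength on the joint:
N' = W cosα = 1326·cos54.8° = 764.3 kN/m
Driving force T = W sinα = 1326·sin54.8° = 1083.5 kN/m
Resisting force R = c·L + N'·tanφ = 0·16.0 + 764.3·tan48.0° = 0.0 + 848.9 = 848.9 kN/m
FS = R / T = 848.9 / 1083.5 = 0.783

FS = 0.78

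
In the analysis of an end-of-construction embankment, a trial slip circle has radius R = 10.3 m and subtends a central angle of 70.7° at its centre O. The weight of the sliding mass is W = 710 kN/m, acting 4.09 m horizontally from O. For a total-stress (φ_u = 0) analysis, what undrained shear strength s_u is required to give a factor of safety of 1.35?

FS = s_u·L_a·R / (W·d), so s_u = FS·W·d / (L_a·R).
Arc length L_a = R·θ = 10.3·(70.7°·π/180) = 10.3·1.2339 = 12.71 m
s_u = 1.35·710·4.09 / (12.71·10.3) = 3920.3 / 130.91 = 29.95 kPa

s_u = 29.9 kPa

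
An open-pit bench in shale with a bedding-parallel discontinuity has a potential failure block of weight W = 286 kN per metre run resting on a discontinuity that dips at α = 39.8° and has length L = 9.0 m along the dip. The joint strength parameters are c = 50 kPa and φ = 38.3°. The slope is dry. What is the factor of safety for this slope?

Resolving the block weight along and normal to the plane and applying the Mohr–Coulomb strength on the joint:
N' = W cosα = 286·cos39.8° = 219.7 kN/m
Driving force T = W sinα = 286·sin39.8° = 183.1 kN/m
Resisting force R = c·L + N'·tanφ = 50·9.0 + 219.7·tan38.3° = 450.0 + 173.5 = 623.5 kN/m
FS = R / T = 623.5 / 183.1 = 3.406

FS = 3.41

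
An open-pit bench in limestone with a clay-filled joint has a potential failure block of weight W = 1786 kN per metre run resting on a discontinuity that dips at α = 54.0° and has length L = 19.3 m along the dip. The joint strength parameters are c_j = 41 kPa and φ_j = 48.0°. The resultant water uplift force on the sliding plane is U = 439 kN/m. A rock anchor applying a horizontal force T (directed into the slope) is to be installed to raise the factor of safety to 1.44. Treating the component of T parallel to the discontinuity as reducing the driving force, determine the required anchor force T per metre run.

Resolving forces along and normal to the sliding plane, with the horizontal anchor force T adding T·sinα to the effective normal force and T·cosα acting up the plane against the driving force:
FS = [c_jL + (W cosα − U + T sinα) tanφ_j] / [W sinα − T cosα]
Without the anchor: N' = 610.8 kN/m, driving T_d = 1444.9 kN/m, resisting R = 41·19.3 + 610.8·tan48.0° = 1469.6 kN/m, FS = 1.02.
Setting FS = 1.44 and solving for T:
1.44·(1444.9 − T cos54.0°) = 1469.6 + T sin54.0°·tan48.0°
T·(sin54.0°·tan48.0° + 1.44·cos54.0°) = 1.44·1444.9 − 1469.6
T·(0.8090·1.1106 + 1.44·0.5878) = 2080.7 − 1469.6 = 611.0
T·1.7449 = 611.0
T = 350.2 kN/m

T = 350 kN/m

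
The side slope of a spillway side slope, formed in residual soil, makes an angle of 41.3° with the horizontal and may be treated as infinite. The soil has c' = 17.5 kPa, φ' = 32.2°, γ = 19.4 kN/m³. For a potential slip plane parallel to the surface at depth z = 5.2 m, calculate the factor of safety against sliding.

FS = 1.07

For an infinite slope with a slip plane parallel to the surface (no pore pressure): FS = [c' + γz cos²β tanφ'] / [γz sinβ cosβ].
γz = 19.4·5.2 = 100.88 kN/m²
Numerator = 17.5 + 100.88·cos²41.3°·tan32.2° = 17.5 + 100.88·0.5644·0.6297 = 53.355 kPa
Denominator = 100.88·sin41.3°·cos41.3° = 100.88·0.6600·0.7513 = 50.020 kPa
FS = 53.355 / 50.020 = 1.067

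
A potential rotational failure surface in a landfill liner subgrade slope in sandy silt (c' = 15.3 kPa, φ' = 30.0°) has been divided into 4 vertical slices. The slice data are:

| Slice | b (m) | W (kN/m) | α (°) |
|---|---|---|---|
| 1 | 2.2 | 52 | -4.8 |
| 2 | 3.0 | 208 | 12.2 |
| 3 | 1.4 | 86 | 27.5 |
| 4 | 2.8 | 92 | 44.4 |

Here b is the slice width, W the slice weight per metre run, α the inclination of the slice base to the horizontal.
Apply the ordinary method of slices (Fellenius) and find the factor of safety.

Ordinary method of slices: FS = Σ[c'·Δl_i + (W_i cosα_i)·tanφ'] / Σ W_i sinα_i, with Δl_i = b_i / cosα_i.
Slice 1: Δl = 2.2/cos(-4.8°) = 2.208 m; N'_1 = 52·cos(-4.8°) = 51.8; c'Δl = 33.78; W sinα = -4.4
Slice 2: Δl = 3.0/cos12.2° = 3.069 m; N'_2 = 208·cos12.2° = 203.3; c'Δl = 46.96; W sinα = 44.0
Slice 3: Δl = 1.4/cos27.5° = 1.578 m; N'_3 = 86·cos27.5° = 76.3; c'Δl = 24.15; W sinα = 39.7
Slice 4: Δl = 2.8/cos44.4° = 3.919 m; N'_4 = 92·cos44.4° = 65.7; c'Δl = 59.96; W sinα = 64.4
Σc'Δl = 164.8 kN/m; ΣN' = 397.1 kN/m; ΣW sinα = 143.7 kN/m
Resisting = 164.8 + 397.1·tan30.0° = 164.8 + 229.3 = 394.1 kN/m
FS = 394.1 / 143.7 = 2.743

FS = 2.74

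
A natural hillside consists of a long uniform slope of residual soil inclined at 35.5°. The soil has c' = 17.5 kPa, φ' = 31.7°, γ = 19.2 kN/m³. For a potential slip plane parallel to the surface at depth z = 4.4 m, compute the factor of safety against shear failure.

FS = 1.30

For an infinite slope with a slip plane parallel to the surface (no pore pressure): FS = [c' + γz cos²β tanφ'] / [γz sinβ cosβ].
γz = 19.2·4.4 = 84.48 kN/m²
Numerator = 17.5 + 84.48·cos²35.5°·tan31.7° = 17.5 + 84.48·0.6628·0.6176 = 52.081 kPa
Denominator = 84.48·sin35.5°·cos35.5° = 84.48·0.5807·0.8141 = 39.939 kPa
FS = 52.081 / 39.939 = 1.304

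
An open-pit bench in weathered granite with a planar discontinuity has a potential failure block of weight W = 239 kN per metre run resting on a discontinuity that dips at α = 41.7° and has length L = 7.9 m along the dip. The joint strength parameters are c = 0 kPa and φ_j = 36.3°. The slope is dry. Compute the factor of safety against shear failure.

FS = 0.82

Resolving the block weight along and normal to the plane and applying the Mohr–Coulomb strength on the joint:
N' = W cosα = 239·cos41.7° = 178.4 kN/m
Driving force T = W sinα = 239·sin41.7° = 159.0 kN/m
Resisting force R = c·L + N'·tanφ_j = 0·7.9 + 178.4·tan36.3° = 0.0 + 131.1 = 131.1 kN/m
FS = R / T = 131.1 / 159.0 = 0.824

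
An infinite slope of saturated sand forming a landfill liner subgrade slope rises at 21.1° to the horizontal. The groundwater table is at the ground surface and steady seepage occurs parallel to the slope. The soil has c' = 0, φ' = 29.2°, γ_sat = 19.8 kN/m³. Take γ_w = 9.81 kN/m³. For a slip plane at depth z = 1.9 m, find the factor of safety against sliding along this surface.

With seepage parallel to the slope and the water table at the surface, the effective normal stress on the slip plane uses the buoyant unit weight γ' = γ_sat − γ_w while the driving shear stress uses γ_sat:
FS = [c' + γ' z cos²β tanφ'] / [γ_sat z sinβ cosβ]
(For c' = 0 this reduces to FS = (γ'/γ_sat)·tanφ'/tanβ.)
γ' = 19.8 − 9.81 = 9.99 kN/m³
Numerator = 0.0 + 9.99·1.9·cos²21.1°·tan29.2° = 0.0 + 9.99·1.9·0.8704·0.5589 = 9.233 kPa
Denominator = 19.8·1.9·sin21.1°·cos21.1° = 19.8·1.9·0.3600·0.9330 = 12.635 kPa
FS = 9.233 / 12.635 = 0.731

FS = 0.73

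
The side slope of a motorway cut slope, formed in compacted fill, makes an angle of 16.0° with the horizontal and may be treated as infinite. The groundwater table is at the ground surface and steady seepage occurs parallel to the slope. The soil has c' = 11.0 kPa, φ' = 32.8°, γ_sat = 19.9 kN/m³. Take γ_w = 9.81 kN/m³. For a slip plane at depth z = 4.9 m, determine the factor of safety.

FS = 1.57

With seepage parallel to the slope and the water table at the surface, the effective normal stress on the slip plane uses the buoyant unit weight γ' = γ_sat − γ_w while the driving shear stress uses γ_sat:
FS = [c' + γ' z cos²β tanφ'] / [γ_sat z sinβ cosβ]
γ' = 19.9 − 9.81 = 10.09 kN/m³
Numerator = 11.0 + 10.09·4.9·cos²16.0°·tan32.8° = 11.0 + 10.09·4.9·0.9240·0.6445 = 40.442 kPa
Denominator = 19.9·4.9·sin16.0°·cos16.0° = 19.9·4.9·0.2756·0.9613 = 25.836 kPa
FS = 40.442 / 25.836 = 1.565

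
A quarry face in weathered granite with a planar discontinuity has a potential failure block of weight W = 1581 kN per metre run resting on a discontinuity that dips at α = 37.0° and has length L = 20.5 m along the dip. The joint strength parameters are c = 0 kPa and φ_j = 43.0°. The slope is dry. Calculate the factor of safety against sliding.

Resolving the block weight along and normal to the plane and applying the Mohr–Coulomb strength on the joint:
N' = W cosα = 1581·cos37.0° = 1262.6 kN/m
Driving force T = W sinα = 1581·sin37.0° = 951.5 kN/m
Resisting force R = c·L + N'·tanφ_j = 0·20.5 + 1262.6·tan43.0° = 0.0 + 1177.4 = 1177.4 kN/m
FS = R / T = 1177.4 / 951.5 = 1.237

FS = 1.24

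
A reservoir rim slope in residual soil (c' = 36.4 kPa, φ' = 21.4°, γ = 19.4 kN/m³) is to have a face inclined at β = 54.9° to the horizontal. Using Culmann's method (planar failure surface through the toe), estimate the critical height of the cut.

Culmann's analysis gives the critical failure plane at α_cr = (β + φ')/2 = (54.9 + 21.4)/2 = 38.1°, and the critical height
H_c = (4c'/γ) · sinβ cosφ' / [1 − cos(β − φ')]
    = (4·36.4/19.4) · sin54.9°·cos21.4° / [1 − cos(33.5°)]
    = 7.505 · 0.8181·0.9311 / [1 − 0.8339]
    = 7.505 · 0.7617 / 0.1661
    = 34.42 m

H_c = 34.42 m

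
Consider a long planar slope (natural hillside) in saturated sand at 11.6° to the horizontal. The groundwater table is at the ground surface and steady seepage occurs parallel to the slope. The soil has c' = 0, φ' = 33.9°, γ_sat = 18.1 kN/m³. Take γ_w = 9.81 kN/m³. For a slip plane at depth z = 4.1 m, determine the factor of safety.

FS = 1.50

With seepage parallel to the slope and the water table at the surface, the effective normal stress on the slip plane uses the buoyant unit weight γ' = γ_sat − γ_w while the driving shear stress uses γ_sat:
FS = [c' + γ' z cos²β tanφ'] / [γ_sat z sinβ cosβ]
(For c' = 0 this reduces to FS = (γ'/γ_sat)·tanφ'/tanβ.)
γ' = 18.1 − 9.81 = 8.29 kN/m³
Numerator = 0.0 + 8.29·4.1·cos²11.6°·tan33.9° = 0.0 + 8.29·4.1·0.9596·0.6720 = 21.916 kPa
Denominator = 18.1·4.1·sin11.6°·cos11.6° = 18.1·4.1·0.2011·0.9796 = 14.617 kPa
FS = 21.916 / 14.617 = 1.499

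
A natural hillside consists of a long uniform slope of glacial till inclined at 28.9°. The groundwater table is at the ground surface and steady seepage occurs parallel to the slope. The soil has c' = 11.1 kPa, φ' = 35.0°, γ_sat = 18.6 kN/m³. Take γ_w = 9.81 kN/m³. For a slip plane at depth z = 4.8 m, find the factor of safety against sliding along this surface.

FS = 0.89

With seepage parallel to the slope and the water table at the surface, the effective normal stress on the slip plane uses the buoyant unit weight γ' = γ_sat − γ_w while the driving shear stress uses γ_sat:
FS = [c' + γ' z cos²β tanφ'] / [γ_sat z sinβ cosβ]
γ' = 18.6 − 9.81 = 8.79 kN/m³
Numerator = 11.1 + 8.79·4.8·cos²28.9°·tan35.0° = 11.1 + 8.79·4.8·0.7664·0.7002 = 33.743 kPa
Denominator = 18.6·4.8·sin28.9°·cos28.9° = 18.6·4.8·0.4833·0.8755 = 37.774 kPa
FS = 33.743 / 37.774 = 0.893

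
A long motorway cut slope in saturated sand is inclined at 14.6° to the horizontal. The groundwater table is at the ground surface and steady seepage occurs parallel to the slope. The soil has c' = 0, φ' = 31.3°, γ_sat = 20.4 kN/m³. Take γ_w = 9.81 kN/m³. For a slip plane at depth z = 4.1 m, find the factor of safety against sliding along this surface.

FS = 1.21

With seepage parallel to the slope and the water table at the surface, the effective normal stress on the slip plane uses the buoyant unit weight γ' = γ_sat − γ_w while the driving shear stress uses γ_sat:
FS = [c' + γ' z cos²β tanφ'] / [γ_sat z sinβ cosβ]
(For c' = 0 this reduces to FS = (γ'/γ_sat)·tanφ'/tanβ.)
γ' = 20.4 − 9.81 = 10.59 kN/m³
Numerator = 0.0 + 10.59·4.1·cos²14.6°·tan31.3° = 0.0 + 10.59·4.1·0.9365·0.6080 = 24.722 kPa
Denominator = 20.4·4.1·sin14.6°·cos14.6° = 20.4·4.1·0.2521·0.9677 = 20.402 kPa
FS = 24.722 / 20.402 = 1.212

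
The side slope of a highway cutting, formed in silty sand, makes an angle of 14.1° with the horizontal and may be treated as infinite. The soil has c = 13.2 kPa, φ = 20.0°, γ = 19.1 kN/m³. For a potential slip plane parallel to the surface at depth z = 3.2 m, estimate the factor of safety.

For an infinite slope with a slip plane parallel to the surface (no pore pressure): FS = [c + γz cos²β tanφ] / [γz sinβ cosβ].
γz = 19.1·3.2 = 61.12 kN/m²
Numerator = 13.2 + 61.12·cos²14.1°·tan20.0° = 13.2 + 61.12·0.9407·0.3640 = 34.126 kPa
Denominator = 61.12·sin14.1°·cos14.1° = 61.12·0.2436·0.9699 = 14.441 kPa
FS = 34.126 / 14.441 = 2.363

FS = 2.36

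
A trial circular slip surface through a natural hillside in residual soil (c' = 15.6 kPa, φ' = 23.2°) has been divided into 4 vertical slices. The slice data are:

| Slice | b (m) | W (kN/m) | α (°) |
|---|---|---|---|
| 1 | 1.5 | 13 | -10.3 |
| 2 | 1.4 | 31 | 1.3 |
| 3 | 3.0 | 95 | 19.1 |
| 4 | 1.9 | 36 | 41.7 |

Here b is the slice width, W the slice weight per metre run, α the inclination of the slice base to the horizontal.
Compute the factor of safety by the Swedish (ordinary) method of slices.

FS = 3.81

Ordinary method of slices: FS = Σ[c'·Δl_i + (W_i cosα_i)·tanφ'] / Σ W_i sinα_i, with Δl_i = b_i / cosα_i.
Slice 1: Δl = 1.5/cos(-10.3°) = 1.525 m; N'_1 = 13·cos(-10.3°) = 12.8; c'Δl = 23.78; W sinα = -2.3
Slice 2: Δl = 1.4/cos1.3° = 1.400 m; N'_2 = 31·cos1.3° = 31.0; c'Δl = 21.85; W sinα = 0.7
Slice 3: Δl = 3.0/cos19.1° = 3.175 m; N'_3 = 95·cos19.1° = 89.8; c'Δl = 49.53; W sinα = 31.1
Slice 4: Δl = 1.9/cos41.7° = 2.545 m; N'_4 = 36·cos41.7° = 26.9; c'Δl = 39.70; W sinα = 23.9
Σc'Δl = 134.9 kN/m; ΣN' = 160.4 kN/m; ΣW sinα = 53.4 kN/m
Resisting = 134.9 + 160.4·tan23.2° = 134.9 + 68.8 = 203.6 kN/m
FS = 203.6 / 53.4 = 3.812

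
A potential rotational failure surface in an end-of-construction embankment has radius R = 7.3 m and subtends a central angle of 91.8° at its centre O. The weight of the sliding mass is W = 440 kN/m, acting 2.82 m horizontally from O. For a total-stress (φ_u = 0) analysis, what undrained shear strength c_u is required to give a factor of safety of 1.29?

c_u = 18.7 kPa

FS = c_u·L_a·R / (W·d), so c_u = FS·W·d / (L_a·R).
Arc length L_a = R·θ = 7.3·(91.8°·π/180) = 7.3·1.6022 = 11.70 m
c_u = 1.29·440·2.82 / (11.70·7.3) = 1600.6 / 85.38 = 18.75 kPa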